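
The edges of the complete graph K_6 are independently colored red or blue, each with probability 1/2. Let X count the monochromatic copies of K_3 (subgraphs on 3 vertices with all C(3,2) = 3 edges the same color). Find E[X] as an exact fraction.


Let X = Σ_S X_S over the C(6, 3) = 20 subsets S of size 3, where X_S = 1 if the K_3 on S is monochromatic.
For a fixed S, the K_3 on S has C(3, 2) = 3 edges. P[all 3 edges red] = (1/2)^3, and likewise for blue, so P[monochromatic] = 2·(1/2)^3 = 2^{1 − 3} = 1/4.
By linearity of expectation: E[X] = C(6, 3) · 2^{1 − 3} = 20 · 1/4 = 5.
Numerically: E[X] ≈ 5.0000.

E[X] = C(6,3)·2^(1−C(3,2)) = 5 ≈ 5.0000.


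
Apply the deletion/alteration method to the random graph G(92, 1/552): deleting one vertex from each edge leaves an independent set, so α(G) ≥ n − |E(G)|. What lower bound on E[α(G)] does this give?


E[|E(G)|] = C(92, 2)·p = 4186 · (1/552) = 91/12.
E[α(G)] ≥ n − E[|E(G)|] = 92 − 91/12 = 1013/12.
Numerically: ≈ 84.41667.
(This is only a lower bound; the true E[α(G)] may be larger.)

E[α(G)] ≥ 1013/12 ≈ 84.41667.


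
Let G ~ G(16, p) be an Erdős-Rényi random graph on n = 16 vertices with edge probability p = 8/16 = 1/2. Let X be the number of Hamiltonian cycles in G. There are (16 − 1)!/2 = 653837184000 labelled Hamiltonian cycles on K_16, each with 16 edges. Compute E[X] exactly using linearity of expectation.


K_16 has (16 − 1)!/2 = 653837184000 labelled Hamiltonian cycles.
For each such Hamiltonian cycle H, let X_H = 1 if all 16 edges of H are present in G. Then P[X_H = 1] = p^{16} = (1/2)^{16} = 1/65536.
Summing the indicators: E[X] = Σ_H E[X_H] = 653837184000 · p^{16} = 653837184000 · 1/65536 = 638512875/64.
Numerically: E[X] ≈ 9.977e+06.

E[X] = 653837184000 · (1/2)^{16} = 638512875/64 ≈ 9.977e+06.


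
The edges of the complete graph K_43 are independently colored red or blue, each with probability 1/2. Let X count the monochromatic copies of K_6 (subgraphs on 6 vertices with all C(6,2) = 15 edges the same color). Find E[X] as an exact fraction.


Let X = Σ_S X_S over the C(43, 6) = 6096454 subsets S of size 6, where X_S = 1 if the K_6 on S is monochromatic.
For a fixed S, the K_6 on S has C(6, 2) = 15 edges. P[all 15 edges red] = (1/2)^15, and likewise for blue, so P[monochromatic] = 2·(1/2)^15 = 2^{1 − 15} = 1/16384.
Summing: E[X] = C(43, 6) · 2^{1 − 15} = 6096454 · 1/16384 = 3048227/8192.
Numerically: E[X] ≈ 372.09802.

E[X] = C(43,6)·2^(1−C(6,2)) = 3048227/8192 ≈ 372.09802.


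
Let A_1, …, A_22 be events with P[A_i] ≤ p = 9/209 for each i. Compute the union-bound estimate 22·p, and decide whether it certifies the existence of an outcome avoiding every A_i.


Union bound: P[∪_{i=1}^{22} A_i] ≤ Σ_i P[A_i] ≤ 22·p = 22·(9/209) = 18/19.
Numerically: 18/19 ≈ 0.947368.
Is 18/19 < 1? YES.
Since P[∪ A_i] ≤ 18/19 < 1, the complement has P[∩ A_i^c] ≥ 1 − 18/19 = 1/19 > 0, so some outcome avoids every A_i.

22·p = 18/19 ≈ 0.947368; existence CERTIFIED by the union bound.


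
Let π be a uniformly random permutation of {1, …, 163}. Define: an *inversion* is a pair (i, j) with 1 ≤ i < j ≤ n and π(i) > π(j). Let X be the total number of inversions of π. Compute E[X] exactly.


Write X = Σ X_I over the C(163, 2) = 13203 pairs i < j, with X_I the indicator of one inversion.
There are 13203 indicators.
For each fixed pair i < j, the values π(i) and π(j) are two distinct elements of {1, …, 163} in uniformly random order; by symmetry P[π(i) > π(j)] = 1/2.
By linearity: E[X] = 13203 · (1/2) = C(163, 2) · (1/2) = 13203/2 = 13203/2 ≈ 6601.500000.

E[X] = 13203/2 = 6601.500000.


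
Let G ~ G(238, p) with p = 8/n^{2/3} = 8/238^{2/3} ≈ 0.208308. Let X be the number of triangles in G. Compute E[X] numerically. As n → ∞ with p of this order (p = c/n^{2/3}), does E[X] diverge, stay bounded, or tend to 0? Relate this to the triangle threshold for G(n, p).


Number of potential triangles: C(238, 3) = 2218636.
Each occurs with probability p³ ≈ (0.208308)³ ≈ 9.03890968e-03.
By linearity: E[X] = C(238, 3)·p³ ≈ 2218636 · 9.03890968e-03 ≈ 20054.050420.
Since α = 2/3 < 1, p = c/n^{2/3} ≫ 1/n is above the triangle threshold p ~ 1/n. Asymptotically E[X] ~ (c³/6)·n^{3(1−α)} = (8³/6)·n^{1} → ∞; triangles are abundant w.h.p.

E[X] ≈ 20054.050420; in regime p = Θ(1/n^{2/3}) E[X] diverges (above the triangle threshold p ~ 1/n).


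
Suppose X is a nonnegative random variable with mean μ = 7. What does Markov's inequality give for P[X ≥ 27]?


μ = E[X] = 7, a = 27.
Markov: P[X ≥ 27] ≤ μ/a = (7)/27 = 7/27.
Numerically: ≈ 0.259.
(Since a = 27 > μ = 7.000, the bound 7/27 is < 1 and informative.)

P[X ≥ 27] ≤ 7/27 ≈ 0.259.


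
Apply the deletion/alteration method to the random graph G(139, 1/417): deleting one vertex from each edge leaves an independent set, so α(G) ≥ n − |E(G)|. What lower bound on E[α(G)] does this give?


E[|E(G)|] = C(139, 2)·p = 9591 · (1/417) = 23.
E[α(G)] ≥ n − E[|E(G)|] = 139 − 23 = 116.
Numerically: ≈ 116.000.
(This is only a lower bound; the true E[α(G)] may be larger.)

E[α(G)] ≥ 116 ≈ 116.000.


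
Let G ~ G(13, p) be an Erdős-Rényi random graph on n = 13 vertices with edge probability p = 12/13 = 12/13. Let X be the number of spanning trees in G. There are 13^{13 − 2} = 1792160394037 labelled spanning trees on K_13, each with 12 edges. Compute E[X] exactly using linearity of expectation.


K_13 has 13^{13 − 2} = 1792160394037 labelled spanning trees.
For each such spanning tree H, let X_H = 1 if all 12 edges of H are present in G. Then P[X_H = 1] = p^{12} = (12/13)^{12} = 8916100448256/23298085122481.
By linearity of expectation: E[X] = Σ_H E[X_H] = 1792160394037 · p^{12} = 1792160394037 · 8916100448256/23298085122481 = 8916100448256/13.
Numerically: E[X] ≈ 6.85854e+11.

E[X] = 1792160394037 · (12/13)^{12} = 8916100448256/13 ≈ 6.85854e+11.


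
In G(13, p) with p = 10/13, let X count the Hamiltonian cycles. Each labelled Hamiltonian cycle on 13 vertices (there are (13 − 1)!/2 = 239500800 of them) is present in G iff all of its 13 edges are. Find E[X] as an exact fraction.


K_13 has (13 − 1)!/2 = 239500800 labelled Hamiltonian cycles.
For each such Hamiltonian cycle H, let X_H = 1 if all 13 edges of H are present in G. Then P[X_H = 1] = p^{13} = (10/13)^{13} = 10000000000000/302875106592253.
Summing the indicators: E[X] = Σ_H E[X_H] = 239500800 · p^{13} = 239500800 · 10000000000000/302875106592253 = 2395008000000000000000/302875106592253.
Numerically: E[X] ≈ 7.9076e+06.

E[X] = 239500800 · (10/13)^{13} = 2395008000000000000000/302875106592253 ≈ 7.9076e+06.


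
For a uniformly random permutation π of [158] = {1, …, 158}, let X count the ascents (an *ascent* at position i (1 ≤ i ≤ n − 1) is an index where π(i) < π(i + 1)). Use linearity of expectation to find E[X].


Write X = Σ X_I over i = 1, …, 157, with X_I the indicator of one ascent.
There are 157 indicators.
For each fixed i, the pair (π(i), π(i+1)) is a uniformly random ordered pair of distinct values from {1, …, 158}; by symmetry P[π(i) < π(i+1)] = 1/2.
By linearity: E[X] = 157 · (1/2) = (158 − 1) · (1/2) = 157/2 ≈ 78.50000.

E[X] = 157/2 = 78.50000.


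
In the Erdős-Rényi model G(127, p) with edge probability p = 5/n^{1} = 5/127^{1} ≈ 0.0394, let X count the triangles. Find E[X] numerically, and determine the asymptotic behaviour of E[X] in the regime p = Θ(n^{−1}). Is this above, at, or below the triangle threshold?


Number of potential triangles: C(127, 3) = 333375.
Each occurs with probability p³ ≈ (0.0394)³ ≈ 6.10237e-05.
By linearity: E[X] = C(127, 3)·p³ ≈ 333375 · 6.10237e-05 ≈ 20.344.
Here α = 1, so p = 5/n is exactly at the triangle threshold p ~ 1/n. Asymptotically E[X] → c³/6 = 5³/6 = 125/6 ≈ 20.833, a bounded constant. In this regime the triangle count is asymptotically Poisson(c³/6).

E[X] ≈ 20.344; in regime p = Θ(1/n^{1}) E[X] stays bounded (at the triangle threshold p ~ 1/n).


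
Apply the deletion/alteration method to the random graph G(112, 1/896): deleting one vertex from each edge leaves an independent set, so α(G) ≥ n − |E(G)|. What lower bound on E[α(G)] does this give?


E[|E(G)|] = C(112, 2)·p = 6216 · (1/896) = 111/16.
E[α(G)] ≥ n − E[|E(G)|] = 112 − 111/16 = 1681/16.
Numerically: ≈ 105.06250.
(This is only a lower bound; the true E[α(G)] may be larger.)

E[α(G)] ≥ 1681/16 ≈ 105.06250.


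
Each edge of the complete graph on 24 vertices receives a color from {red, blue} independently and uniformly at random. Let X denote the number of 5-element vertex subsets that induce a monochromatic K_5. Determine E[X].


Let X = Σ_S X_S over the C(24, 5) = 42504 subsets S of size 5, where X_S = 1 if the K_5 on S is monochromatic.
For a fixed S, the K_5 on S has C(5, 2) = 10 edges. P[all 10 edges red] = (1/2)^10, and likewise for blue, so P[monochromatic] = 2·(1/2)^10 = 2^{1 − 10} = 1/512.
By linearity of expectation: E[X] = C(24, 5) · 2^{1 − 10} = 42504 · 1/512 = 5313/64.
Numerically: E[X] ≈ 83.01562.

E[X] = C(24,5)·2^(1−C(5,2)) = 5313/64 ≈ 83.01562.


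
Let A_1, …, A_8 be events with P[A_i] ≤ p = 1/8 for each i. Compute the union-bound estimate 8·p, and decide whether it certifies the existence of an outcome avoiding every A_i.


Union bound: P[∪_{i=1}^{8} A_i] ≤ Σ_i P[A_i] ≤ 8·p = 8·(1/8) = 1.
Numerically: 1 ≈ 1.0000000.
Is 1 < 1? NO.
Since the bound 1 is ≥ 1, the union bound is uninformative here; it does NOT by itself certify existence.

8·p = 1 ≈ 1.0000000; existence NOT certified by the union bound.


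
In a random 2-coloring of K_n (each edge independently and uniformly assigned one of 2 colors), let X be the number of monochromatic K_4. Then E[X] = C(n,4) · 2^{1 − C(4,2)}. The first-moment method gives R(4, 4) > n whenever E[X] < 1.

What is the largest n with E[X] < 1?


We need C(n, 4) · 2^{1 − 6} < 1, i.e. C(n, 4) < 2^{6 − 1} = 32.
Check values of n near the boundary:
  n = 5: C(5, 4) = 5; 5 < 32? YES
  n = 6: C(6, 4) = 15; 15 < 32? YES
  n = 7: C(7, 4) = 35; 35 < 32? NO
The largest n with C(n, 4) < 32 is n = 6 (where E[X] = 15/32 ≈ 0.46875). Hence R(4, 4) > 6, i.e. R(4, 4) ≥ 7.

Largest n = 6; hence R(4, 4) > 6.


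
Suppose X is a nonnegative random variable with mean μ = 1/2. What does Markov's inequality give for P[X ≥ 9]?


μ = E[X] = 1/2, a = 9.
Markov: P[X ≥ 9] ≤ μ/a = (1/2)/9 = 1/18.
Numerically: ≈ 0.055556.
(Since a = 9 > μ = 0.500000, the bound 1/18 is < 1 and informative.)

P[X ≥ 9] ≤ 1/18 ≈ 0.055556.


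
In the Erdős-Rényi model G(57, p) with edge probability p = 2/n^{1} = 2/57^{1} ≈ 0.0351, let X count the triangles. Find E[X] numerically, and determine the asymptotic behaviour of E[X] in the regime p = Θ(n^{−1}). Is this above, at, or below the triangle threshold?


Number of potential triangles: C(57, 3) = 29260.
Each occurs with probability p³ ≈ (0.0351)³ ≈ 4.31982e-05.
By linearity: E[X] = C(57, 3)·p³ ≈ 29260 · 4.31982e-05 ≈ 1.264.
Here α = 1, so p = 2/n is exactly at the triangle threshold p ~ 1/n. Asymptotically E[X] → c³/6 = 2³/6 = 4/3 ≈ 1.333, a bounded constant. In this regime the triangle count is asymptotically Poisson(c³/6).

E[X] ≈ 1.264; in regime p = Θ(1/n^{1}) E[X] stays bounded (at the triangle threshold p ~ 1/n).


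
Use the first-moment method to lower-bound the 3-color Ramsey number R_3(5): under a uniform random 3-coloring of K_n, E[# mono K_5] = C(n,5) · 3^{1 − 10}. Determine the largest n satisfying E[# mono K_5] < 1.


We need C(n, 5) · 3^{1 − 10} < 1, i.e. C(n, 5) < 3^{10 − 1} = 19683.
Check values of n near the boundary:
  n = 16: C(16, 5) = 4368; 4368 < 19683? YES
  n = 17: C(17, 5) = 6188; 6188 < 19683? YES
  n = 18: C(18, 5) = 8568; 8568 < 19683? YES
  n = 19: C(19, 5) = 11628; 11628 < 19683? YES
  n = 20: C(20, 5) = 15504; 15504 < 19683? YES
  n = 21: C(21, 5) = 20349; 20349 < 19683? NO
  n = 22: C(22, 5) = 26334; 26334 < 19683? NO
  n = 23: C(23, 5) = 33649; 33649 < 19683? NO
The largest n with C(n, 5) < 19683 is n = 20 (where E[X] = 5168/6561 ≈ 0.7876848). Hence R_3(5) > 20, i.e. R_3(5) ≥ 21.

Largest n = 20; hence R_3(5) > 20.


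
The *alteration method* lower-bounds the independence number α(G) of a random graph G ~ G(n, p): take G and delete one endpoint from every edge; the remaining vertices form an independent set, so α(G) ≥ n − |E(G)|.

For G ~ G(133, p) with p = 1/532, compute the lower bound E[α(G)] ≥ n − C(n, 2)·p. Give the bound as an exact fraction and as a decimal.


E[|E(G)|] = C(133, 2)·p = 8778 · (1/532) = 33/2.
E[α(G)] ≥ n − E[|E(G)|] = 133 − 33/2 = 233/2.
Numerically: ≈ 116.50000.
(This is only a lower bound; the true E[α(G)] may be larger.)

E[α(G)] ≥ 233/2 ≈ 116.50000.


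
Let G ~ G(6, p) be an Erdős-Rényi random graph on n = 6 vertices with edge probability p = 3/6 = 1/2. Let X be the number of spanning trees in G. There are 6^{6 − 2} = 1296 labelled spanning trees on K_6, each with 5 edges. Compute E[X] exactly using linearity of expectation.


K_6 has 6^{6 − 2} = 1296 labelled spanning trees.
For each such spanning tree H, let X_H = 1 if all 5 edges of H are present in G. Then P[X_H = 1] = p^{5} = (1/2)^{5} = 1/32.
By linearity of expectation: E[X] = Σ_H E[X_H] = 1296 · p^{5} = 1296 · 1/32 = 81/2.
Numerically: E[X] ≈ 40.5.

E[X] = 1296 · (1/2)^{5} = 81/2 ≈ 40.5.


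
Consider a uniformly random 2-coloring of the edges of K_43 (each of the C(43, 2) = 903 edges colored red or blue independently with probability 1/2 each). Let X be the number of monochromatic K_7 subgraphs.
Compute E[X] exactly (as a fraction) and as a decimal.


Let X = Σ_S X_S over the C(43, 7) = 32224114 subsets S of size 7, where X_S = 1 if the K_7 on S is monochromatic.
For a fixed S, the K_7 on S has C(7, 2) = 21 edges. P[all 21 edges red] = (1/2)^21, and likewise for blue, so P[monochromatic] = 2·(1/2)^21 = 2^{1 − 21} = 1/1048576.
By linearity of expectation: E[X] = C(43, 7) · 2^{1 − 21} = 32224114 · 1/1048576 = 16112057/524288.
Numerically: E[X] ≈ 30.73131.

E[X] = C(43,7)·2^(1−C(7,2)) = 16112057/524288 ≈ 30.73131.


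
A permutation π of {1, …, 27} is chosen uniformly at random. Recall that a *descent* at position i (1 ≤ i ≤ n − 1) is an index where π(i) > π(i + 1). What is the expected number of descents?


Write X = Σ X_I over i = 1, …, 26, with X_I the indicator of one descent.
There are 26 indicators.
For each fixed i, the pair (π(i), π(i+1)) is a uniformly random ordered pair of distinct values from {1, …, 27}; by symmetry P[π(i) > π(i+1)] = 1/2.
By linearity: E[X] = 26 · (1/2) = (27 − 1) · (1/2) = 13 ≈ 13.0000.

E[X] = 13 = 13.0000.


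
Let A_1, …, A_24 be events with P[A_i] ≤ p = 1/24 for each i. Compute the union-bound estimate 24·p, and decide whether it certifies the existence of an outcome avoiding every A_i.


Union bound: P[∪_{i=1}^{24} A_i] ≤ Σ_i P[A_i] ≤ 24·p = 24·(1/24) = 1.
Numerically: 1 ≈ 1.00000.
Is 1 < 1? NO.
Since the bound 1 is ≥ 1, the union bound is uninformative here; it does NOT by itself certify existence.

24·p = 1 ≈ 1.00000; existence NOT certified by the union bound.


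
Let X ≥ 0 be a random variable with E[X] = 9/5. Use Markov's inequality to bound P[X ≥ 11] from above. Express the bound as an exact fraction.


μ = E[X] = 9/5, a = 11.
Markov: P[X ≥ 11] ≤ μ/a = (9/5)/11 = 9/55.
Numerically: ≈ 0.16364.
(Since a = 11 > μ = 1.80000, the bound 9/55 is < 1 and informative.)

P[X ≥ 11] ≤ 9/55 ≈ 0.16364.


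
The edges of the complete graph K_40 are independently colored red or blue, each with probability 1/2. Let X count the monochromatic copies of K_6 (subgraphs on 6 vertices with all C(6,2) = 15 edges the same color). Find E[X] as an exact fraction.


Let X = Σ_S X_S over the C(40, 6) = 3838380 subsets S of size 6, where X_S = 1 if the K_6 on S is monochromatic.
For a fixed S, the K_6 on S has C(6, 2) = 15 edges. P[all 15 edges red] = (1/2)^15, and likewise for blue, so P[monochromatic] = 2·(1/2)^15 = 2^{1 − 15} = 1/16384.
Summing: E[X] = C(40, 6) · 2^{1 − 15} = 3838380 · 1/16384 = 959595/4096.
Numerically: E[X] ≈ 234.276.

E[X] = C(40,6)·2^(1−C(6,2)) = 959595/4096 ≈ 234.276.


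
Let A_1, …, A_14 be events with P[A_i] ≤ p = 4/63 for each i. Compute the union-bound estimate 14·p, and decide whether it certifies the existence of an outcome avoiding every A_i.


Union bound: P[∪_{i=1}^{14} A_i] ≤ Σ_i P[A_i] ≤ 14·p = 14·(4/63) = 8/9.
Numerically: 8/9 ≈ 0.88889.
Is 8/9 < 1? YES.
Since P[∪ A_i] ≤ 8/9 < 1, the complement has P[∩ A_i^c] ≥ 1 − 8/9 = 1/9 > 0, so some outcome avoids every A_i.

14·p = 8/9 ≈ 0.88889; existence CERTIFIED by the union bound.


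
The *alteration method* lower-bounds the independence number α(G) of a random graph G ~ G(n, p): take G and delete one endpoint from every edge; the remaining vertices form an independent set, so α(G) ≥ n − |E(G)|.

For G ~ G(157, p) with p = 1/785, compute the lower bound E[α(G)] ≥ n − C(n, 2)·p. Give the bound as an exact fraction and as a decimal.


E[|E(G)|] = C(157, 2)·p = 12246 · (1/785) = 78/5.
E[α(G)] ≥ n − E[|E(G)|] = 157 − 78/5 = 707/5.
Numerically: ≈ 141.400000.
(This is only a lower bound; the true E[α(G)] may be larger.)

E[α(G)] ≥ 707/5 ≈ 141.400000.


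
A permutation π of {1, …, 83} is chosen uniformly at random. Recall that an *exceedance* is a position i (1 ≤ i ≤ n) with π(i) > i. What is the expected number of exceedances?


Write X = Σ_{i=1}^{83} X_i, where X_i = 1_{π(i) > i}.
For each fixed i, π(i) is uniform over {1, …, 83} (marginal of a uniform permutation), so P[π(i) > i] = (n − i)/n. Summing: Σ_{i=1}^{83} (n − i)/n = (0 + 1 + … + 82)/83 = 83(83 − 1)/(2·83) = (83 − 1)/2.
Hence E[X] = Σ_{i=1}^{83} (83 − i)/83 = 41 ≈ 41.000000.

E[X] = 41 = 41.000000.


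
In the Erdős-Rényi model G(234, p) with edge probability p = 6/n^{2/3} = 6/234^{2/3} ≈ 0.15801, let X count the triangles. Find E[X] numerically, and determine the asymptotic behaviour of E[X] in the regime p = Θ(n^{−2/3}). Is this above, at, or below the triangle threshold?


Number of potential triangles: C(234, 3) = 2108184.
Each occurs with probability p³ ≈ (0.15801)³ ≈ 3.9447732e-03.
By linearity: E[X] = C(234, 3)·p³ ≈ 2108184 · 3.9447732e-03 ≈ 8316.30769.
Since α = 2/3 < 1, p = c/n^{2/3} ≫ 1/n is above the triangle threshold p ~ 1/n. Asymptotically E[X] ~ (c³/6)·n^{3(1−α)} = (6³/6)·n^{1} → ∞; triangles are abundant w.h.p.

E[X] ≈ 8316.30769; in regime p = Θ(1/n^{2/3}) E[X] diverges (above the triangle threshold p ~ 1/n).


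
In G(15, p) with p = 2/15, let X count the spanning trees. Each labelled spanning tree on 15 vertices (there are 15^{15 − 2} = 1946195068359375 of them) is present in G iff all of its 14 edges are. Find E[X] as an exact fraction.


K_15 has 15^{15 − 2} = 1946195068359375 labelled spanning trees.
For each such spanning tree H, let X_H = 1 if all 14 edges of H are present in G. Then P[X_H = 1] = p^{14} = (2/15)^{14} = 16384/29192926025390625.
By linearity of expectation: E[X] = Σ_H E[X_H] = 1946195068359375 · p^{14} = 1946195068359375 · 16384/29192926025390625 = 16384/15.
Numerically: E[X] ≈ 1092.27.

E[X] = 1946195068359375 · (2/15)^{14} = 16384/15 ≈ 1092.27.


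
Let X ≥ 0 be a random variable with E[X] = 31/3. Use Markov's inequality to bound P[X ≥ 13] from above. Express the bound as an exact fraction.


μ = E[X] = 31/3, a = 13.
Markov: P[X ≥ 13] ≤ μ/a = (31/3)/13 = 31/39.
Numerically: ≈ 0.794872.
(Since a = 13 > μ = 10.333333, the bound 31/39 is < 1 and informative.)

P[X ≥ 13] ≤ 31/39 ≈ 0.794872.


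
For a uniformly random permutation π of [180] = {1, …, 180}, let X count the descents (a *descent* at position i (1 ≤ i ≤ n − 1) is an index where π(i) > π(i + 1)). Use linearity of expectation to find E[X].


Write X = Σ X_I over i = 1, …, 179, with X_I the indicator of one descent.
There are 179 indicators.
For each fixed i, the pair (π(i), π(i+1)) is a uniformly random ordered pair of distinct values from {1, …, 180}; by symmetry P[π(i) > π(i+1)] = 1/2.
By linearity: E[X] = 179 · (1/2) = (180 − 1) · (1/2) = 179/2 ≈ 89.500.

E[X] = 179/2 = 89.500.


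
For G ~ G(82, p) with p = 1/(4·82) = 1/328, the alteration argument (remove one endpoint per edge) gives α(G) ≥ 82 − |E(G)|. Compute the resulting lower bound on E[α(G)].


E[|E(G)|] = C(82, 2)·p = 3321 · (1/328) = 81/8.
E[α(G)] ≥ n − E[|E(G)|] = 82 − 81/8 = 575/8.
Numerically: ≈ 71.87500.
(This is only a lower bound; the true E[α(G)] may be larger.)

E[α(G)] ≥ 575/8 ≈ 71.87500.


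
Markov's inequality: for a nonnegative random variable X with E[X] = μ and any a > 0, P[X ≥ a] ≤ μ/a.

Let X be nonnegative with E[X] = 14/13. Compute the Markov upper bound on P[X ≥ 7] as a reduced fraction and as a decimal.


μ = E[X] = 14/13, a = 7.
Markov: P[X ≥ 7] ≤ μ/a = (14/13)/7 = 2/13.
Numerically: ≈ 0.154.
(Since a = 7 > μ = 1.077, the bound 2/13 is < 1 and informative.)

P[X ≥ 7] ≤ 2/13 ≈ 0.154.


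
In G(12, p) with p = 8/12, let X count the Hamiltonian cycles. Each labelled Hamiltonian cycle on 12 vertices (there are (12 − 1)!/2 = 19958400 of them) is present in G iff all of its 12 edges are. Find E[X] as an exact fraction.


K_12 has (12 − 1)!/2 = 19958400 labelled Hamiltonian cycles.
For each such Hamiltonian cycle H, let X_H = 1 if all 12 edges of H are present in G. Then P[X_H = 1] = p^{12} = (2/3)^{12} = 4096/531441.
Summing the indicators: E[X] = Σ_H E[X_H] = 19958400 · p^{12} = 19958400 · 4096/531441 = 1009254400/6561.
Numerically: E[X] ≈ 153826.

E[X] = 19958400 · (2/3)^{12} = 1009254400/6561 ≈ 153826.


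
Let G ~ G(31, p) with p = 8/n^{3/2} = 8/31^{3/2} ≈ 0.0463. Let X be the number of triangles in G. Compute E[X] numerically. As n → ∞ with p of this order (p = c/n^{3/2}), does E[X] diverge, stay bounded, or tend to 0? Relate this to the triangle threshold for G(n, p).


Number of potential triangles: C(31, 3) = 4495.
Each occurs with probability p³ ≈ (0.0463)³ ≈ 9.95732e-05.
By linearity: E[X] = C(31, 3)·p³ ≈ 4495 · 9.95732e-05 ≈ 0.448.
Since α = 3/2 > 1, p = c/n^{3/2} = o(1/n) is below the triangle threshold p ~ 1/n. Asymptotically E[X] ~ (c³/6)·n^{3(1−α)} = (8³/6)·n^{-1.5} → 0, so by Markov's inequality G has no triangles w.h.p.

E[X] ≈ 0.448; in regime p = Θ(1/n^{3/2}) E[X] tends to 0 (below the triangle threshold p ~ 1/n).


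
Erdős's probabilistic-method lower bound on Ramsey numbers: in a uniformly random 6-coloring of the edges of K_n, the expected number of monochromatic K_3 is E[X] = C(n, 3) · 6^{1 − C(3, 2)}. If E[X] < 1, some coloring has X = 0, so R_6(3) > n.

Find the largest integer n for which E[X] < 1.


We need C(n, 3) · 6^{1 − 3} < 1, i.e. C(n, 3) < 6^{3 − 1} = 36.
Check values of n near the boundary:
  n = 5: C(5, 3) = 10; 10 < 36? YES
  n = 6: C(6, 3) = 20; 20 < 36? YES
  n = 7: C(7, 3) = 35; 35 < 36? YES
  n = 8: C(8, 3) = 56; 56 < 36? NO
The largest n with C(n, 3) < 36 is n = 7 (where E[X] = 35/36 ≈ 0.9722). Hence R_6(3) > 7, i.e. R_6(3) ≥ 8.

Largest n = 7; hence R_6(3) > 7.


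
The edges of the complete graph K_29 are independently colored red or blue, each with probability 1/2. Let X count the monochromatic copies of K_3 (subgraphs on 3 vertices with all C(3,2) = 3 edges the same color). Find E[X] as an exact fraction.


Let X = Σ_S X_S over the C(29, 3) = 3654 subsets S of size 3, where X_S = 1 if the K_3 on S is monochromatic.
For a fixed S, the K_3 on S has C(3, 2) = 3 edges. P[all 3 edges red] = (1/2)^3, and likewise for blue, so P[monochromatic] = 2·(1/2)^3 = 2^{1 − 3} = 1/4.
By linearity: E[X] = C(29, 3) · 2^{1 − 3} = 3654 · 1/4 = 1827/2.
Numerically: E[X] ≈ 913.500.

E[X] = C(29,3)·2^(1−C(3,2)) = 1827/2 ≈ 913.500.


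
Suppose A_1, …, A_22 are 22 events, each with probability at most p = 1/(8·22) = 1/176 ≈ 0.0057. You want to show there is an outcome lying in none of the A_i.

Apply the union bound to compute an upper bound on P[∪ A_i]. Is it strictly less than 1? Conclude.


Union bound: P[∪_{i=1}^{22} A_i] ≤ Σ_i P[A_i] ≤ 22·p = 22·(1/176) = 1/8.
Numerically: 1/8 ≈ 0.1250.
Is 1/8 < 1? YES.
Since P[∪ A_i] ≤ 1/8 < 1, the complement has P[∩ A_i^c] ≥ 1 − 1/8 = 7/8 > 0, so some outcome avoids every A_i.

22·p = 1/8 ≈ 0.1250; existence CERTIFIED by the union bound.


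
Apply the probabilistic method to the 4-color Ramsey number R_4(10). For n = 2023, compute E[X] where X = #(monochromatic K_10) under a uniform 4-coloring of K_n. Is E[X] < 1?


E[X] = C(2023, 10) · 4^{1 − 45} = 309399856285778485315440716 · 4^{−44} = 309399856285778485315440716/309485009821345068724781056.
As a reduced fraction: E[X] = 77349964071444621328860179/77371252455336267181195264 ≈ 1.000.
Is E[X] < 1? YES.
Since E[X] < 1, there exists a 4-coloring of K_{2023} with no monochromatic K_10; hence R_4(10) > 2023.

E[X] = 77349964071444621328860179/77371252455336267181195264 ≈ 1.000; E[X] < 1, so R_4(10) > 2023.


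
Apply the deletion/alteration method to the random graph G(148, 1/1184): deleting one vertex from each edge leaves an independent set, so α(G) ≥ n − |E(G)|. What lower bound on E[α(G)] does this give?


E[|E(G)|] = C(148, 2)·p = 10878 · (1/1184) = 147/16.
E[α(G)] ≥ n − E[|E(G)|] = 148 − 147/16 = 2221/16.
Numerically: ≈ 138.812.
(This is only a lower bound; the true E[α(G)] may be larger.)

E[α(G)] ≥ 2221/16 ≈ 138.812.


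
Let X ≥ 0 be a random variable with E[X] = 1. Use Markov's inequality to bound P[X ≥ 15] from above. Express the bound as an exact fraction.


μ = E[X] = 1, a = 15.
Markov: P[X ≥ 15] ≤ μ/a = (1)/15 = 1/15.
Numerically: ≈ 0.066667.
(Since a = 15 > μ = 1.000000, the bound 1/15 is < 1 and informative.)

P[X ≥ 15] ≤ 1/15 ≈ 0.066667.


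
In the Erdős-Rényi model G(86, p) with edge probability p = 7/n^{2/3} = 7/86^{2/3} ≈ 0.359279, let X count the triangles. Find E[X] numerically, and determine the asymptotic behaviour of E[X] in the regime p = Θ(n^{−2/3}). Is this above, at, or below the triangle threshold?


Number of potential triangles: C(86, 3) = 102340.
Each occurs with probability p³ ≈ (0.359279)³ ≈ 4.63764197e-02.
By linearity: E[X] = C(86, 3)·p³ ≈ 102340 · 4.63764197e-02 ≈ 4746.162791.
Since α = 2/3 < 1, p = c/n^{2/3} ≫ 1/n is above the triangle threshold p ~ 1/n. Asymptotically E[X] ~ (c³/6)·n^{3(1−α)} = (7³/6)·n^{1} → ∞; triangles are abundant w.h.p.

E[X] ≈ 4746.162791; in regime p = Θ(1/n^{2/3}) E[X] diverges (above the triangle threshold p ~ 1/n).


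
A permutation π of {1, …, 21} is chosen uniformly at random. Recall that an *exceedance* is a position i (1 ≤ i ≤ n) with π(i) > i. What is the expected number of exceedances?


Write X = Σ_{i=1}^{21} X_i, where X_i = 1_{π(i) > i}.
For each fixed i, π(i) is uniform over {1, …, 21} (marginal of a uniform permutation), so P[π(i) > i] = (n − i)/n. Summing: Σ_{i=1}^{21} (n − i)/n = (0 + 1 + … + 20)/21 = 21(21 − 1)/(2·21) = (21 − 1)/2.
Hence E[X] = Σ_{i=1}^{21} (21 − i)/21 = 10 ≈ 10.0000.

E[X] = 10 = 10.0000.


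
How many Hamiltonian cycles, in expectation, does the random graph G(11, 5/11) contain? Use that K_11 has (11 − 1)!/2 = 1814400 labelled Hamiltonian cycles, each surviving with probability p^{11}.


K_11 has (11 − 1)!/2 = 1814400 labelled Hamiltonian cycles.
For each such Hamiltonian cycle H, let X_H = 1 if all 11 edges of H are present in G. Then P[X_H = 1] = p^{11} = (5/11)^{11} = 48828125/285311670611.
Summing the indicators: E[X] = Σ_H E[X_H] = 1814400 · p^{11} = 1814400 · 48828125/285311670611 = 88593750000000/285311670611.
Numerically: E[X] ≈ 311.

E[X] = 1814400 · (5/11)^{11} = 88593750000000/285311670611 ≈ 311.


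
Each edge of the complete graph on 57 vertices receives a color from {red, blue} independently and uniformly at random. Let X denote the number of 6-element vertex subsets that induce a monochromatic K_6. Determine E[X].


Let X = Σ_S X_S over the C(57, 6) = 36288252 subsets S of size 6, where X_S = 1 if the K_6 on S is monochromatic.
For a fixed S, the K_6 on S has C(6, 2) = 15 edges. P[all 15 edges red] = (1/2)^15, and likewise for blue, so P[monochromatic] = 2·(1/2)^15 = 2^{1 − 15} = 1/16384.
By linearity of expectation: E[X] = C(57, 6) · 2^{1 − 15} = 36288252 · 1/16384 = 9072063/4096.
Numerically: E[X] ≈ 2214.859131.

E[X] = C(57,6)·2^(1−C(6,2)) = 9072063/4096 ≈ 2214.859131.


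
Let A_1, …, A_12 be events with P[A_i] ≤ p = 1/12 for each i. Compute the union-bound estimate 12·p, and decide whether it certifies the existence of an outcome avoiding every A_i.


Union bound: P[∪_{i=1}^{12} A_i] ≤ Σ_i P[A_i] ≤ 12·p = 12·(1/12) = 1.
Numerically: 1 ≈ 1.000000.
Is 1 < 1? NO.
Since the bound 1 is ≥ 1, the union bound is uninformative here; it does NOT by itself certify existence.

12·p = 1 ≈ 1.000000; existence NOT certified by the union bound.


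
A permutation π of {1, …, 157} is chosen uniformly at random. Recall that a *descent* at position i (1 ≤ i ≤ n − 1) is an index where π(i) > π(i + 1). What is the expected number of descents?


Write X = Σ X_I over i = 1, …, 156, with X_I the indicator of one descent.
There are 156 indicators.
For each fixed i, the pair (π(i), π(i+1)) is a uniformly random ordered pair of distinct values from {1, …, 157}; by symmetry P[π(i) > π(i+1)] = 1/2.
By linearity: E[X] = 156 · (1/2) = (157 − 1) · (1/2) = 78 ≈ 78.00000.

E[X] = 78 = 78.00000.


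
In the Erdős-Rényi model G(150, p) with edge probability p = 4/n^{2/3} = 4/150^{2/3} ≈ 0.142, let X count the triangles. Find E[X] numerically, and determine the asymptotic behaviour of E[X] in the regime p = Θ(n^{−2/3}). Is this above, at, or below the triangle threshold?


Number of potential triangles: C(150, 3) = 551300.
Each occurs with probability p³ ≈ (0.142)³ ≈ 2.84444e-03.
By linearity: E[X] = C(150, 3)·p³ ≈ 551300 · 2.84444e-03 ≈ 1568.142.
Since α = 2/3 < 1, p = c/n^{2/3} ≫ 1/n is above the triangle threshold p ~ 1/n. Asymptotically E[X] ~ (c³/6)·n^{3(1−α)} = (4³/6)·n^{1} → ∞; triangles are abundant w.h.p.

E[X] ≈ 1568.142; in regime p = Θ(1/n^{2/3}) E[X] diverges (above the triangle threshold p ~ 1/n).


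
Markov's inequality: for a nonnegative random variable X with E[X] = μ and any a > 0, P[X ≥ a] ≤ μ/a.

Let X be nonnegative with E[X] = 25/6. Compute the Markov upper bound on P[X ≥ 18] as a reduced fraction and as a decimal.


μ = E[X] = 25/6, a = 18.
Markov: P[X ≥ 18] ≤ μ/a = (25/6)/18 = 25/108.
Numerically: ≈ 0.231481.
(Since a = 18 > μ = 4.166667, the bound 25/108 is < 1 and informative.)

P[X ≥ 18] ≤ 25/108 ≈ 0.231481.


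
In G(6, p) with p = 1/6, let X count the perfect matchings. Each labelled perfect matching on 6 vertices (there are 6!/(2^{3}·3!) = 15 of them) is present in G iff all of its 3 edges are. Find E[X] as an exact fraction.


K_6 has 6!/(2^{3}·3!) = 15 labelled perfect matchings.
For each such perfect matching H, let X_H = 1 if all 3 edges of H are present in G. Then P[X_H = 1] = p^{3} = (1/6)^{3} = 1/216.
By linearity: E[X] = Σ_H E[X_H] = 15 · p^{3} = 15 · 1/216 = 5/72.
Numerically: E[X] ≈ 0.0694.

E[X] = 15 · (1/6)^{3} = 5/72 ≈ 0.0694.


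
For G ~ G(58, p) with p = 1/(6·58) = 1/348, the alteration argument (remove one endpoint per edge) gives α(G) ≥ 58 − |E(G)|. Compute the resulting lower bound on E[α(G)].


E[|E(G)|] = C(58, 2)·p = 1653 · (1/348) = 19/4.
E[α(G)] ≥ n − E[|E(G)|] = 58 − 19/4 = 213/4.
Numerically: ≈ 53.250000.
(This is only a lower bound; the true E[α(G)] may be larger.)

E[α(G)] ≥ 213/4 ≈ 53.250000.


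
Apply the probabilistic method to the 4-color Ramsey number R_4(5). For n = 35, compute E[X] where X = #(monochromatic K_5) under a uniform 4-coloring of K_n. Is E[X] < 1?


E[X] = C(35, 5) · 4^{1 − 10} = 324632 · 4^{−9} = 324632/262144.
As a reduced fraction: E[X] = 40579/32768 ≈ 1.238373.
Is E[X] < 1? NO.
Since E[X] ≥ 1, the first-moment bound is inconclusive at n = 35; it does NOT by itself certify R_4(5) > 35.

E[X] = 40579/32768 ≈ 1.238373; E[X] ≥ 1; first-moment method inconclusive here.


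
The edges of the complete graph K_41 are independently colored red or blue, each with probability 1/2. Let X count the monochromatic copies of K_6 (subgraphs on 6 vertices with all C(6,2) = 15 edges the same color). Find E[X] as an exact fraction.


Let X = Σ_S X_S over the C(41, 6) = 4496388 subsets S of size 6, where X_S = 1 if the K_6 on S is monochromatic.
For a fixed S, the K_6 on S has C(6, 2) = 15 edges. P[all 15 edges red] = (1/2)^15, and likewise for blue, so P[monochromatic] = 2·(1/2)^15 = 2^{1 − 15} = 1/16384.
Summing: E[X] = C(41, 6) · 2^{1 − 15} = 4496388 · 1/16384 = 1124097/4096.
Numerically: E[X] ≈ 274.437744.

E[X] = C(41,6)·2^(1−C(6,2)) = 1124097/4096 ≈ 274.437744.


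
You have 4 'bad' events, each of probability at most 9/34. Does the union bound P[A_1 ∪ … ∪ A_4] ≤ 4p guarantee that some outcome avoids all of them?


Union bound: P[∪_{i=1}^{4} A_i] ≤ Σ_i P[A_i] ≤ 4·p = 4·(9/34) = 18/17.
Numerically: 18/17 ≈ 1.05882.
Is 18/17 < 1? NO.
Since the bound 18/17 is ≥ 1, the union bound is uninformative here; it does NOT by itself certify existence.

4·p = 18/17 ≈ 1.05882; existence NOT certified by the union bound.


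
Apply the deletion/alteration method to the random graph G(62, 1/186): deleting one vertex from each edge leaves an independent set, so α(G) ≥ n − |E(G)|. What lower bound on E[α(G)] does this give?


E[|E(G)|] = C(62, 2)·p = 1891 · (1/186) = 61/6.
E[α(G)] ≥ n − E[|E(G)|] = 62 − 61/6 = 311/6.
Numerically: ≈ 51.833.
(This is only a lower bound; the true E[α(G)] may be larger.)

E[α(G)] ≥ 311/6 ≈ 51.833.


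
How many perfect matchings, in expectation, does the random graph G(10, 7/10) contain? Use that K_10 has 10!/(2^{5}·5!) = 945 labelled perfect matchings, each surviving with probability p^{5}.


K_10 has 10!/(2^{5}·5!) = 945 labelled perfect matchings.
For each such perfect matching H, let X_H = 1 if all 5 edges of H are present in G. Then P[X_H = 1] = p^{5} = (7/10)^{5} = 16807/100000.
By linearity: E[X] = Σ_H E[X_H] = 945 · p^{5} = 945 · 16807/100000 = 3176523/20000.
Numerically: E[X] ≈ 158.83.

E[X] = 945 · (7/10)^{5} = 3176523/20000 ≈ 158.83.


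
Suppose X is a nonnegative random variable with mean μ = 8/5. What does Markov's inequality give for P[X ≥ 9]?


μ = E[X] = 8/5, a = 9.
Markov: P[X ≥ 9] ≤ μ/a = (8/5)/9 = 8/45.
Numerically: ≈ 0.1778.
(Since a = 9 > μ = 1.6000, the bound 8/45 is < 1 and informative.)

P[X ≥ 9] ≤ 8/45 ≈ 0.1778.


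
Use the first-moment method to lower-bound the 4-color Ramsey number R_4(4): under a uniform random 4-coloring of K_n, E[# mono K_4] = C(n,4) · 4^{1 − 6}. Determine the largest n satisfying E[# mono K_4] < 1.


We need C(n, 4) · 4^{1 − 6} < 1, i.e. C(n, 4) < 4^{6 − 1} = 1024.
Check values of n near the boundary:
  n = 9: C(9, 4) = 126; 126 < 1024? YES
  n = 10: C(10, 4) = 210; 210 < 1024? YES
  n = 11: C(11, 4) = 330; 330 < 1024? YES
  n = 12: C(12, 4) = 495; 495 < 1024? YES
  n = 13: C(13, 4) = 715; 715 < 1024? YES
  n = 14: C(14, 4) = 1001; 1001 < 1024? YES
  n = 15: C(15, 4) = 1365; 1365 < 1024? NO
  n = 16: C(16, 4) = 1820; 1820 < 1024? NO
The largest n with C(n, 4) < 1024 is n = 14 (where E[X] = 1001/1024 ≈ 0.9775391). Hence R_4(4) > 14, i.e. R_4(4) ≥ 15.

Largest n = 14; hence R_4(4) > 14.


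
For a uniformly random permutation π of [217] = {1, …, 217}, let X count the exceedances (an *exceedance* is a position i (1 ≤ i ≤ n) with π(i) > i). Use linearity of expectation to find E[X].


Write X = Σ_{i=1}^{217} X_i, where X_i = 1_{π(i) > i}.
For each fixed i, π(i) is uniform over {1, …, 217} (marginal of a uniform permutation), so P[π(i) > i] = (n − i)/n. Summing: Σ_{i=1}^{217} (n − i)/n = (0 + 1 + … + 216)/217 = 217(217 − 1)/(2·217) = (217 − 1)/2.
Hence E[X] = Σ_{i=1}^{217} (217 − i)/217 = 108 ≈ 108.000.

E[X] = 108 = 108.000.


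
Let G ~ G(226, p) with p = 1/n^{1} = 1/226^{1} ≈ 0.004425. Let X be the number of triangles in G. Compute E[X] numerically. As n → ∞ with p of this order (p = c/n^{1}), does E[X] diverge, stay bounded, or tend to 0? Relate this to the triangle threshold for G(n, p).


Number of potential triangles: C(226, 3) = 1898400.
Each occurs with probability p³ ≈ (0.004425)³ ≈ 8.663127e-08.
By linearity: E[X] = C(226, 3)·p³ ≈ 1898400 · 8.663127e-08 ≈ 0.1645.
Here α = 1, so p = 1/n is exactly at the triangle threshold p ~ 1/n. Asymptotically E[X] → c³/6 = 1³/6 = 1/6 ≈ 0.1667, a bounded constant. In this regime the triangle count is asymptotically Poisson(c³/6).

E[X] ≈ 0.1645; in regime p = Θ(1/n^{1}) E[X] stays bounded (at the triangle threshold p ~ 1/n).


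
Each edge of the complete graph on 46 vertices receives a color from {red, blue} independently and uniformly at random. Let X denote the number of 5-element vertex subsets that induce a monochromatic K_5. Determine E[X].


Let X = Σ_S X_S over the C(46, 5) = 1370754 subsets S of size 5, where X_S = 1 if the K_5 on S is monochromatic.
For a fixed S, the K_5 on S has C(5, 2) = 10 edges. P[all 10 edges red] = (1/2)^10, and likewise for blue, so P[monochromatic] = 2·(1/2)^10 = 2^{1 − 10} = 1/512.
Summing: E[X] = C(46, 5) · 2^{1 − 10} = 1370754 · 1/512 = 685377/256.
Numerically: E[X] ≈ 2677.2539.

E[X] = C(46,5)·2^(1−C(5,2)) = 685377/256 ≈ 2677.2539.


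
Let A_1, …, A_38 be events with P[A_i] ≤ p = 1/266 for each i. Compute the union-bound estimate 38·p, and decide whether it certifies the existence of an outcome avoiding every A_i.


Union bound: P[∪_{i=1}^{38} A_i] ≤ Σ_i P[A_i] ≤ 38·p = 38·(1/266) = 1/7.
Numerically: 1/7 ≈ 0.1429.
Is 1/7 < 1? YES.
Since P[∪ A_i] ≤ 1/7 < 1, the complement has P[∩ A_i^c] ≥ 1 − 1/7 = 6/7 > 0, so some outcome avoids every A_i.

38·p = 1/7 ≈ 0.1429; existence CERTIFIED by the union bound.


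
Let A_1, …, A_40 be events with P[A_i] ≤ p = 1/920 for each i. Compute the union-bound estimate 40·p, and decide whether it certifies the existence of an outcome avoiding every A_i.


Union bound: P[∪_{i=1}^{40} A_i] ≤ Σ_i P[A_i] ≤ 40·p = 40·(1/920) = 1/23.
Numerically: 1/23 ≈ 0.0435.
Is 1/23 < 1? YES.
Since P[∪ A_i] ≤ 1/23 < 1, the complement has P[∩ A_i^c] ≥ 1 − 1/23 = 22/23 > 0, so some outcome avoids every A_i.

40·p = 1/23 ≈ 0.0435; existence CERTIFIED by the union bound.


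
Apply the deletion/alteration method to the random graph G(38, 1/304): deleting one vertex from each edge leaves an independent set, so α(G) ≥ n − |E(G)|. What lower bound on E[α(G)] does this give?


E[|E(G)|] = C(38, 2)·p = 703 · (1/304) = 37/16.
E[α(G)] ≥ n − E[|E(G)|] = 38 − 37/16 = 571/16.
Numerically: ≈ 35.6875.
(This is only a lower bound; the true E[α(G)] may be larger.)

E[α(G)] ≥ 571/16 ≈ 35.6875.


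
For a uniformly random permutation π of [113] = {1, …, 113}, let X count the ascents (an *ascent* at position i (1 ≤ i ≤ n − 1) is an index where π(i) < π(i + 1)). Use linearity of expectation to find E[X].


Write X = Σ X_I over i = 1, …, 112, with X_I the indicator of one ascent.
There are 112 indicators.
For each fixed i, the pair (π(i), π(i+1)) is a uniformly random ordered pair of distinct values from {1, …, 113}; by symmetry P[π(i) < π(i+1)] = 1/2.
By linearity: E[X] = 112 · (1/2) = (113 − 1) · (1/2) = 56 ≈ 56.000.

E[X] = 56 = 56.000.


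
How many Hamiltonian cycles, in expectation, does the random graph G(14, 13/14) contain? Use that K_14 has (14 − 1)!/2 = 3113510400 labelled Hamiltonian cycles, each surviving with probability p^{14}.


K_14 has (14 − 1)!/2 = 3113510400 labelled Hamiltonian cycles.
For each such Hamiltonian cycle H, let X_H = 1 if all 14 edges of H are present in G. Then P[X_H = 1] = p^{14} = (13/14)^{14} = 3937376385699289/11112006825558016.
By linearity: E[X] = Σ_H E[X_H] = 3113510400 · p^{14} = 3113510400 · 3937376385699289/11112006825558016 = 3420497300666614836525/3100448333024.
Numerically: E[X] ≈ 1.1e+09.

E[X] = 3113510400 · (13/14)^{14} = 3420497300666614836525/3100448333024 ≈ 1.1e+09.
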